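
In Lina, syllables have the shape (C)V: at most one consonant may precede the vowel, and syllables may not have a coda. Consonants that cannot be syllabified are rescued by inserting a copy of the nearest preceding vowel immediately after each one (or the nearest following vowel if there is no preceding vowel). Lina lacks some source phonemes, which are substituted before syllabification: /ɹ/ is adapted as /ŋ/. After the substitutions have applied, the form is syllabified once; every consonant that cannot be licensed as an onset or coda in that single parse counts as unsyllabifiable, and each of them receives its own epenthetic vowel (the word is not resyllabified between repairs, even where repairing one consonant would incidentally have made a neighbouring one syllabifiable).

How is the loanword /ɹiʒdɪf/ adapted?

Substitution: /ɹ/ → /ŋ/, giving /ŋiʒdɪf/.
The consonants /ʒ/, /f/ cannot be parsed into a legal (C)V syllable (no codas are permitted; onsets are limited to one consonant).
Epenthesis after each stranded consonant: /ʒ/ → /ʒi/, /f/ → /fɪ/.

ŋiʒidɪfɪ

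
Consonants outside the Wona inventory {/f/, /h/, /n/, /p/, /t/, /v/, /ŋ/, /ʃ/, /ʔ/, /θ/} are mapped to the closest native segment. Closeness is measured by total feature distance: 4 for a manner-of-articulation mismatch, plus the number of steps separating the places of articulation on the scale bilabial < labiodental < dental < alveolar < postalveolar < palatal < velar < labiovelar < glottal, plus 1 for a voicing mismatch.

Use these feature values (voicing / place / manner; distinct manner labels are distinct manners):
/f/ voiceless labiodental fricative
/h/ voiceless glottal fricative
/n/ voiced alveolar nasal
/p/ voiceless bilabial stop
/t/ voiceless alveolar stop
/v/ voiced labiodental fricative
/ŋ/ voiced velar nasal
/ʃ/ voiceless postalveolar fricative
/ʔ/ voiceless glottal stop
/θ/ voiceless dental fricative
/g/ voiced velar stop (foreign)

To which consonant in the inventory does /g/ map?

ʔ

/ʔ/ is closest: same manner (stop), place distance 2 (velar→glottal), voicing differs (+1); total 3. Next closest is /t/ at distance 4.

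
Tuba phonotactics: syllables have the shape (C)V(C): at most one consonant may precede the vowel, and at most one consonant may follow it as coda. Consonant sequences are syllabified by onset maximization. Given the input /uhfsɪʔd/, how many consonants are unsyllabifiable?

2

Under (C)V(C), the unsyllabifiable consonants are /f/, /d/ (at most one coda consonant is licensed; onsets are limited to one consonant).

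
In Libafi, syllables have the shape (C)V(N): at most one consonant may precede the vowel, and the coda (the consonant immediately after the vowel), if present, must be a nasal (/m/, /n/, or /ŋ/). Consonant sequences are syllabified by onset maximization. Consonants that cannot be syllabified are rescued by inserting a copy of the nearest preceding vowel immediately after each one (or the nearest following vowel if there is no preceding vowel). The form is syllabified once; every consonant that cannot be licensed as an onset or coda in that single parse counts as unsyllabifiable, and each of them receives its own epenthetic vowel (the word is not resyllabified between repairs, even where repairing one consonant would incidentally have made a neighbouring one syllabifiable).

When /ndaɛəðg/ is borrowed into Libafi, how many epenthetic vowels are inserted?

The unsyllabifiable consonants are /n/, /ð/, /g/; each receives one epenthetic vowel.

3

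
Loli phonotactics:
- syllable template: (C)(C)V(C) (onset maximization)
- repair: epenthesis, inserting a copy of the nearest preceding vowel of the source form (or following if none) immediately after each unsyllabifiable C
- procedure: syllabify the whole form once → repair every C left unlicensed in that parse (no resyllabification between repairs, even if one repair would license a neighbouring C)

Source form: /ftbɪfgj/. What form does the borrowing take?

The consonants /f/, /g/, /j/ cannot be parsed into a legal (C)(C)V(C) syllable (at most one coda consonant is licensed; onsets may contain at most 2 consonants).
Epenthesis after each stranded consonant: /f/ → /fɪ/, /g/ → /gɪ/, /j/ → /jɪ/.

fɪtbɪfgɪjɪ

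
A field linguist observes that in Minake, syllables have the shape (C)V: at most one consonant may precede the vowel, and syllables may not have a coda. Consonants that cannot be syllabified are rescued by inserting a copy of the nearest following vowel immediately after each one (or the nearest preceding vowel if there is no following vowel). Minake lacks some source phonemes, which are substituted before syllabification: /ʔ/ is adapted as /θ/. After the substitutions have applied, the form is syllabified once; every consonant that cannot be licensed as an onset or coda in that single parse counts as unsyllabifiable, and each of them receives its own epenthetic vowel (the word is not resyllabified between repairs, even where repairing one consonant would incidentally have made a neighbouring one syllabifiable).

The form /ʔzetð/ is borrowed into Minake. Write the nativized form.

θezeteðe

Substitution: /ʔ/ → /θ/, giving /θzetð/.
Syllabifying with onset maximization leaves /θ/, /t/, /ð/ stranded (no codas are permitted; onsets are limited to one consonant).
Inserting the epenthetic vowel yields /θ/ → /θe/, /t/ → /te/, /ð/ → /ðe/.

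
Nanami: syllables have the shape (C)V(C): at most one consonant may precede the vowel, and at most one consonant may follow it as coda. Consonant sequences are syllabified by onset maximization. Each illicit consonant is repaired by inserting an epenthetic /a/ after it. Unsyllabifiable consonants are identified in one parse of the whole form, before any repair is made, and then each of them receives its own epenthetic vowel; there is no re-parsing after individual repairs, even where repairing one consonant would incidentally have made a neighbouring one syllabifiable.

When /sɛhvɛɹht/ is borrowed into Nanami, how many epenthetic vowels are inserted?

2

The unsyllabifiable consonants are /h/, /t/; each receives one epenthetic vowel.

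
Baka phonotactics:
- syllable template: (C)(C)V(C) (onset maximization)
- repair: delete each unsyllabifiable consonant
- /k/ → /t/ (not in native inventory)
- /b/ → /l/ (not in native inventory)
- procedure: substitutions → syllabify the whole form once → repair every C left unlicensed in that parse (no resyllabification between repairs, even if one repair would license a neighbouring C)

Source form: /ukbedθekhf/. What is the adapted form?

utledθet

Substitution: /k/ → /t/, /b/ → /l/, giving /utledθethf/.
Syllabifying with onset maximization leaves /h/, /f/ stranded (at most one coda consonant is licensed; onsets may contain at most 2 consonants).
Deletion applies to /h/, /f/.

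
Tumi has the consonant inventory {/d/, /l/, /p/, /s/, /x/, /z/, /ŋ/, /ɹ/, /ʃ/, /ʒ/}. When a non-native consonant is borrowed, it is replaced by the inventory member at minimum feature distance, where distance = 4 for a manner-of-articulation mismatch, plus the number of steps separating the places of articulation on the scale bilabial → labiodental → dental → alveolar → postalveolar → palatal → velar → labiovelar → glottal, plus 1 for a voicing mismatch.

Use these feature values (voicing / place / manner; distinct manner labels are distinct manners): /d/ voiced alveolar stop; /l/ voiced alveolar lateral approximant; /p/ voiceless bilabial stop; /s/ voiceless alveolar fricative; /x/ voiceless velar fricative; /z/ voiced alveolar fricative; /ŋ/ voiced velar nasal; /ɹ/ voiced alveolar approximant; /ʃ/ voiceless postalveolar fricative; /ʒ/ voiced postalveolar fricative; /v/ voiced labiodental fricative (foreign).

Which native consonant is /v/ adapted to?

z

/z/ is closest: same manner (fricative), place distance 2 (labiodental→alveolar), same voicing; total 2. Next closest is /s/ at distance 3.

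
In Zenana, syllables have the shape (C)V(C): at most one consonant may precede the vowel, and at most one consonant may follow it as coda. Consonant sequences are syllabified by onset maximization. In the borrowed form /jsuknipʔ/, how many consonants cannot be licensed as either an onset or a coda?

Under (C)V(C), the unsyllabifiable consonants are /j/, /ʔ/ (at most one coda consonant is licensed; onsets are limited to one consonant).

2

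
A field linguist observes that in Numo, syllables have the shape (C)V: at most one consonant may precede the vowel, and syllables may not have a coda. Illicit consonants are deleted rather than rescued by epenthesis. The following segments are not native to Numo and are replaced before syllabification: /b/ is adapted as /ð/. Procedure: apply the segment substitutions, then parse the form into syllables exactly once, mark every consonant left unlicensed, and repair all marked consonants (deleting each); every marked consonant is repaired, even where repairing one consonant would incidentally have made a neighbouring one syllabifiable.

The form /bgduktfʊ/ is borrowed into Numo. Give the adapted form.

dufʊ

Substitution: /b/ → /ð/, giving /ðgduktfʊ/.
The consonants /ð/, /g/, /k/, /t/ cannot be parsed into a legal (C)V syllable (no codas are permitted; onsets are limited to one consonant).
Each unlicensed consonant is deleted: /ð/, /g/, /k/, /t/.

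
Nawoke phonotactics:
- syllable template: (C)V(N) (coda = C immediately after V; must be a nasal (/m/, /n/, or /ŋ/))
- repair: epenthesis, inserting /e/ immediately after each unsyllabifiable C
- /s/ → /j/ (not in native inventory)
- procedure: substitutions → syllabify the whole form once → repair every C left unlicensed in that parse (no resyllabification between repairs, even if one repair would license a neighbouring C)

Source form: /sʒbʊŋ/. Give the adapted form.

jeʒebʊŋ

Substitution: /s/ → /j/, giving /jʒbʊŋ/.
Syllabifying with onset maximization leaves /j/, /ʒ/ stranded (only a nasal (/m/, /n/, or /ŋ/) is licensed in coda position; onsets are limited to one consonant).
Inserting the epenthetic vowel yields /j/ → /je/, /ʒ/ → /ʒe/.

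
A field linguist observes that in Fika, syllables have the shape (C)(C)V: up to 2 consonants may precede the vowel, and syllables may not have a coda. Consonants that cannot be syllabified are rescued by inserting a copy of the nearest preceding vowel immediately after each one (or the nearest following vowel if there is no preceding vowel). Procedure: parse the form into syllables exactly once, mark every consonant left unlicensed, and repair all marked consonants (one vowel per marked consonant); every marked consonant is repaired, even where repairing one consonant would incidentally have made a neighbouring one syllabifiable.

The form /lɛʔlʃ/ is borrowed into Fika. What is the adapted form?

Syllabifying with onset maximization leaves /ʔ/, /l/, /ʃ/ stranded (no codas are permitted; onsets may contain at most 2 consonants).
Inserting the epenthetic vowel yields /ʔ/ → /ʔɛ/, /l/ → /lɛ/, /ʃ/ → /ʃɛ/.

lɛʔɛlɛʃɛ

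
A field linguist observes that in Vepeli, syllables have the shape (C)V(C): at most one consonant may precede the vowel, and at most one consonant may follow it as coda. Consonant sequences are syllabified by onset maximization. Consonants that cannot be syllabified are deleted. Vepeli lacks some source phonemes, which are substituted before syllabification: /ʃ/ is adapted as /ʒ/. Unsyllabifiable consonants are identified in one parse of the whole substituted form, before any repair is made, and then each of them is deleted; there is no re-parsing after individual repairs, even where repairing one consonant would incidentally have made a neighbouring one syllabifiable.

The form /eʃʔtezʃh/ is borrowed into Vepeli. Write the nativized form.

Substitution: /ʃ/ → /ʒ/, giving /eʒʔtezʒh/.
The consonants /ʔ/, /ʒ/, /h/ cannot be parsed into a legal (C)V(C) syllable (at most one coda consonant is licensed; onsets are limited to one consonant).
Deletion applies to /ʔ/, /ʒ/, /h/.

eʒtez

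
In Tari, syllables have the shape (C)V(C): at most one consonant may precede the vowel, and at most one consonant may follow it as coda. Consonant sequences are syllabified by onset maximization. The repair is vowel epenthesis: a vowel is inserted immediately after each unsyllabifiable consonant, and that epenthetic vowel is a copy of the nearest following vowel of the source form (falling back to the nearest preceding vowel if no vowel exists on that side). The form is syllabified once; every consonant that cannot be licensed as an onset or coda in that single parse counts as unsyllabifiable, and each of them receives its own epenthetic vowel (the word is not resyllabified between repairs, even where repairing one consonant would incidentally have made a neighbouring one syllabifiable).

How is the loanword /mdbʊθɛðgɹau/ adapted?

Syllabifying with onset maximization leaves /m/, /d/, /g/ stranded (at most one coda consonant is licensed; onsets are limited to one consonant).
Epenthesis after each stranded consonant: /m/ → /mʊ/, /d/ → /dʊ/, /g/ → /ga/.

mʊdʊbʊθɛðgaɹau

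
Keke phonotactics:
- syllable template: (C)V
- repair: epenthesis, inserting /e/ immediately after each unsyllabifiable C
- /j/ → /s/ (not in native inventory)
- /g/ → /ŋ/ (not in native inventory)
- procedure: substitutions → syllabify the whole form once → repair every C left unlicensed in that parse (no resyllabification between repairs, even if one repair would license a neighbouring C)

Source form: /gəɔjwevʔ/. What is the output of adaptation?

Substitution: /g/ → /ŋ/, /j/ → /s/, giving /ŋəɔswevʔ/.
Syllabifying with onset maximization leaves /s/, /v/, /ʔ/ stranded (no codas are permitted; onsets are limited to one consonant).
Each unlicensed consonant becomes the onset of a new syllable: /s/ → /se/, /v/ → /ve/, /ʔ/ → /ʔe/.

ŋəɔseweveʔe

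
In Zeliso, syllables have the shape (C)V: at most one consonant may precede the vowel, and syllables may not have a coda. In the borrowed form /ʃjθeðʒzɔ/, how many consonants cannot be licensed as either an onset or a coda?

Syllabifying with onset maximization leaves /ʃ/, /j/, /ð/, /ʒ/ stranded (no codas are permitted; onsets are limited to one consonant).

4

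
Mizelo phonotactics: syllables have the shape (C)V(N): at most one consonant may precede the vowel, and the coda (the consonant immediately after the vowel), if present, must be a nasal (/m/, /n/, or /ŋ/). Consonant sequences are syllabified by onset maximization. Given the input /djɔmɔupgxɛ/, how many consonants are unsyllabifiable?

Under (C)V(N), the unsyllabifiable consonants are /d/, /p/, /g/ (only a nasal (/m/, /n/, or /ŋ/) is licensed in coda position; onsets are limited to one consonant).

3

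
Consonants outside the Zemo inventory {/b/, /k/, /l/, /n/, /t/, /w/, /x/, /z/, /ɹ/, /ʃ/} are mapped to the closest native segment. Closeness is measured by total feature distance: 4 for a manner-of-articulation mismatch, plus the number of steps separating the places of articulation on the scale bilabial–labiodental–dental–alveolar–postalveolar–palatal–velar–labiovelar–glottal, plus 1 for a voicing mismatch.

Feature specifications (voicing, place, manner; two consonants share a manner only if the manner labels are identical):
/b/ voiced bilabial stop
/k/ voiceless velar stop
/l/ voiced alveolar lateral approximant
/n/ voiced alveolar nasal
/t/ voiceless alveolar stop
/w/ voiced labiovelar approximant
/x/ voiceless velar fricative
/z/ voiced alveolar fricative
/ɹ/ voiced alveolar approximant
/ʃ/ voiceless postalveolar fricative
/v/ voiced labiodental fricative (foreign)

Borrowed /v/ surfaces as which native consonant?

/z/ is closest: same manner (fricative), place distance 2 (labiodental→alveolar), same voicing; total 2. Next closest is /ʃ/ at distance 4.

z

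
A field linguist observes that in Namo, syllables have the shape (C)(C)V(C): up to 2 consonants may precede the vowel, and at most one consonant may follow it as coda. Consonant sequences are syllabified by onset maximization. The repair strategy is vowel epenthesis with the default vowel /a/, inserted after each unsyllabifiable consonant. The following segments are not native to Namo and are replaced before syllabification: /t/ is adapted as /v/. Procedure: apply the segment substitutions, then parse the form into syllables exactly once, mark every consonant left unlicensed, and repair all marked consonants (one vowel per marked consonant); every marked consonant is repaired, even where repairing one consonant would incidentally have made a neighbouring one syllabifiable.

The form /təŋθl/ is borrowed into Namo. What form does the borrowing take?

vəŋθala

Substitution: /t/ → /v/, giving /vəŋθl/.
Under (C)(C)V(C), the unsyllabifiable consonants are /θ/, /l/ (at most one coda consonant is licensed; onsets may contain at most 2 consonants).
Each unlicensed consonant becomes the onset of a new syllable: /θ/ → /θa/, /l/ → /la/.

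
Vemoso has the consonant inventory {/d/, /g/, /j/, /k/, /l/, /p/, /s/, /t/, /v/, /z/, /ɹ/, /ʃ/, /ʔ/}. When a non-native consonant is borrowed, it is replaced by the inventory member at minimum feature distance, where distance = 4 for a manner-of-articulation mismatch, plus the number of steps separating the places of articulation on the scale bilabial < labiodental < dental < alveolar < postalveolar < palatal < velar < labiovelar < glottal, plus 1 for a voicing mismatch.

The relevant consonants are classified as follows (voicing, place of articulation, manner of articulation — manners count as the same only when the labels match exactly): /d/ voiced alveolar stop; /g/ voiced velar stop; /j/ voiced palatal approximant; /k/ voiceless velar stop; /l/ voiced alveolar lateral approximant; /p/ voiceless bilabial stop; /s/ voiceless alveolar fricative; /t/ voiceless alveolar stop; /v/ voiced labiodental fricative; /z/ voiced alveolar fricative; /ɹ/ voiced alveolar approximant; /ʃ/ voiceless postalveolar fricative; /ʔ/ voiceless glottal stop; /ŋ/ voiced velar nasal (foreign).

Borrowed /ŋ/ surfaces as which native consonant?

/g/ is closest: manner differs (nasal→stop, +4), place distance 0 (velar→velar), same voicing; total 4. Next closest is /j/ at distance 5.

g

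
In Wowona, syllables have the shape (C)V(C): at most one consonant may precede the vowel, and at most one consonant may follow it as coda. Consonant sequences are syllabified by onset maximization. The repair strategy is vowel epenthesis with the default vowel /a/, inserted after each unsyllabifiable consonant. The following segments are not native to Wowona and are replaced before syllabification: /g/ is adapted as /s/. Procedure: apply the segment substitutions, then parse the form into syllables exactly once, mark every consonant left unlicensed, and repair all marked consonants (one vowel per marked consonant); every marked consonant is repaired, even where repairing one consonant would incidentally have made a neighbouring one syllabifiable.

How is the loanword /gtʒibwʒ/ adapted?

sataʒibwaʒa

Substitution: /g/ → /s/, giving /stʒibwʒ/.
Syllabifying with onset maximization leaves /s/, /t/, /w/, /ʒ/ stranded (at most one coda consonant is licensed; onsets are limited to one consonant).
Epenthesis after each stranded consonant: /s/ → /sa/, /t/ → /ta/, /w/ → /wa/, /ʒ/ → /ʒa/.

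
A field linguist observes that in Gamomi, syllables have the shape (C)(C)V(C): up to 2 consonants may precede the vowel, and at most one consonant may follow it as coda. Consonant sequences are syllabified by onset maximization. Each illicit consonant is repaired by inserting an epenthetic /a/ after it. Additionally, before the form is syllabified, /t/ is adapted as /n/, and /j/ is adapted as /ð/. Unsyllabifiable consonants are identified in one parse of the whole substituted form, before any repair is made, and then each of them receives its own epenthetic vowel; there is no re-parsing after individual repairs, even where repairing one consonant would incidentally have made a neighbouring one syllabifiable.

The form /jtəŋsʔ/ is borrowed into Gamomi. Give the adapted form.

ðnəŋsaʔa

Substitution: /j/ → /ð/, /t/ → /n/, giving /ðnəŋsʔ/.
Syllabifying with onset maximization leaves /s/, /ʔ/ stranded (at most one coda consonant is licensed; onsets may contain at most 2 consonants).
Inserting the epenthetic vowel yields /s/ → /sa/, /ʔ/ → /ʔa/.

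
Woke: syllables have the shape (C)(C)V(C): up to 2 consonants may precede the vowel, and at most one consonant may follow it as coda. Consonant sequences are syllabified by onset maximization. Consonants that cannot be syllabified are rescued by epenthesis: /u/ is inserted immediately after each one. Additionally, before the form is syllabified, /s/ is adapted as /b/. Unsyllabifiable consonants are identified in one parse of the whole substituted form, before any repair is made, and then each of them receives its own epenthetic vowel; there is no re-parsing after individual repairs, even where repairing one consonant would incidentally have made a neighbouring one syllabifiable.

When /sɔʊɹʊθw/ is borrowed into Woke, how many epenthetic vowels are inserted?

After substitution the input is /bɔʊɹʊθw/.
The unsyllabifiable consonants are /w/; each receives one epenthetic vowel.

1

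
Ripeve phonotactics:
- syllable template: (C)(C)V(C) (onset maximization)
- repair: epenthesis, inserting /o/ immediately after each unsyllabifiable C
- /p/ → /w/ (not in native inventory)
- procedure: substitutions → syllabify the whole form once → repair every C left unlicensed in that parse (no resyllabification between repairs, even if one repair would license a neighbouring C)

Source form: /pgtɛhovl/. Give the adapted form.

Substitution: /p/ → /w/, giving /wgtɛhovl/.
Syllabifying with onset maximization leaves /w/, /l/ stranded (at most one coda consonant is licensed; onsets may contain at most 2 consonants).
Each unlicensed consonant becomes the onset of a new syllable: /w/ → /wo/, /l/ → /lo/.

wogtɛhovlo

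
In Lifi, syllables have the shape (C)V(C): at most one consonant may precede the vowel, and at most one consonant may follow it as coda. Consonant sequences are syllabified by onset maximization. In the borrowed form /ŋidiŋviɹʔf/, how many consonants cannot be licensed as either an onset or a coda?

Syllabifying with onset maximization leaves /ʔ/, /f/ stranded (at most one coda consonant is licensed; onsets are limited to one consonant).

2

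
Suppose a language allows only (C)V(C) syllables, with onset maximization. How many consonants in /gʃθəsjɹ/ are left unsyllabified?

Under (C)V(C), the unsyllabifiable consonants are /g/, /ʃ/, /j/, /ɹ/ (at most one coda consonant is licensed; onsets are limited to one consonant).

4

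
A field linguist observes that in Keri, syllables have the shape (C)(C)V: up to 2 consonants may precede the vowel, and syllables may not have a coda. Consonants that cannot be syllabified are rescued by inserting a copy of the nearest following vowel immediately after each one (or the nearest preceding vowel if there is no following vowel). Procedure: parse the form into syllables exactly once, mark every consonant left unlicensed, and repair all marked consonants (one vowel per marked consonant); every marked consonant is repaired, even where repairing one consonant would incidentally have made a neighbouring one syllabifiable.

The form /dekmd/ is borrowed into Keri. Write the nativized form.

dekemede

Syllabifying with onset maximization leaves /k/, /m/, /d/ stranded (no codas are permitted; onsets may contain at most 2 consonants).
Each unlicensed consonant becomes the onset of a new syllable: /k/ → /ke/, /m/ → /me/, /d/ → /de/.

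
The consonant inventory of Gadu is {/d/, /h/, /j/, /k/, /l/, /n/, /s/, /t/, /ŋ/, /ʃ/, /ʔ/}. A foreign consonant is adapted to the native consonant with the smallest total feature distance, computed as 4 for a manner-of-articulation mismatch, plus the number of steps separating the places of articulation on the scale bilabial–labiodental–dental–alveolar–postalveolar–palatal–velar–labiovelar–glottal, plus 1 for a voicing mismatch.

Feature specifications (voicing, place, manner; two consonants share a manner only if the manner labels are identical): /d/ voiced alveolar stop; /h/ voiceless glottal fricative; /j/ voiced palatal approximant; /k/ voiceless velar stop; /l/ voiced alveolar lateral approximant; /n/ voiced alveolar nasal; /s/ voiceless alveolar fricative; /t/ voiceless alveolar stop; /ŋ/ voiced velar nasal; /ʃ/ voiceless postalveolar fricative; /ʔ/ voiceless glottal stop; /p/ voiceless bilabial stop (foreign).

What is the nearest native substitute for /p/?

t

/t/ is closest: same manner (stop), place distance 3 (bilabial→alveolar), same voicing; total 3. Next closest is /d/ at distance 4.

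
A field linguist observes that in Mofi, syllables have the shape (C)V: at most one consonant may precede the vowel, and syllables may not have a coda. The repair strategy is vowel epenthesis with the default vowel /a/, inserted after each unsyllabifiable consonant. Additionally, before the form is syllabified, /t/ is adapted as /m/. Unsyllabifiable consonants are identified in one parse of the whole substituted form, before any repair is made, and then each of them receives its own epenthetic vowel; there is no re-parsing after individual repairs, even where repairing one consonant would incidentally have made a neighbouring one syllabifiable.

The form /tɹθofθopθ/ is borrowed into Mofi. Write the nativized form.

maɹaθofaθopaθa

Substitution: /t/ → /m/, giving /mɹθofθopθ/.
Syllabifying with onset maximization leaves /m/, /ɹ/, /f/, /p/, /θ/ stranded (no codas are permitted; onsets are limited to one consonant).
Each unlicensed consonant becomes the onset of a new syllable: /m/ → /ma/, /ɹ/ → /ɹa/, /f/ → /fa/, /p/ → /pa/, /θ/ → /θa/.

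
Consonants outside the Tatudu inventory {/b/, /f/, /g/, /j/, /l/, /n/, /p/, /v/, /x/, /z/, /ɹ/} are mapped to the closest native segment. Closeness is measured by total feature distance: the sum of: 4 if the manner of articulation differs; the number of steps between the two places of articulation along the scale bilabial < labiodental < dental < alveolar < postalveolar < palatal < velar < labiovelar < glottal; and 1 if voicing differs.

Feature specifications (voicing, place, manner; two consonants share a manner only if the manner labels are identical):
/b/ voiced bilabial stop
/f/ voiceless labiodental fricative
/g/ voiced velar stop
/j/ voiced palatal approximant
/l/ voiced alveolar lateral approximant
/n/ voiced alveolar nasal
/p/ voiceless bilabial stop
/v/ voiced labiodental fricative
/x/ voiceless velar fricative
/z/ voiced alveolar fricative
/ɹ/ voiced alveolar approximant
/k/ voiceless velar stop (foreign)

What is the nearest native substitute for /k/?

/g/ is closest: same manner (stop), place distance 0 (velar→velar), voicing differs (+1); total 1. Next closest is /x/ at distance 4.

g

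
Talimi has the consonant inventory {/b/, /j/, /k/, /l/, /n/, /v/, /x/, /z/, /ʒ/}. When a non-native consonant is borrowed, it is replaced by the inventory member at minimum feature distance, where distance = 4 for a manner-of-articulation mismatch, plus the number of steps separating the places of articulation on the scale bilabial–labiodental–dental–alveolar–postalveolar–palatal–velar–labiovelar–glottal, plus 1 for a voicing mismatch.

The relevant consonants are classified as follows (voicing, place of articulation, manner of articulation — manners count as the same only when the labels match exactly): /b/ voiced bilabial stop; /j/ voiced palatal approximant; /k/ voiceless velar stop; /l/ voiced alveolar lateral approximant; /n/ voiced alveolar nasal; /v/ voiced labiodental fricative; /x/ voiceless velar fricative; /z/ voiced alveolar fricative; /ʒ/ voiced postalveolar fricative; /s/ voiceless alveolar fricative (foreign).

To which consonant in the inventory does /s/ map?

z

/z/ is closest: same manner (fricative), place distance 0 (alveolar→alveolar), voicing differs (+1); total 1. Next closest is /ʒ/ at distance 2.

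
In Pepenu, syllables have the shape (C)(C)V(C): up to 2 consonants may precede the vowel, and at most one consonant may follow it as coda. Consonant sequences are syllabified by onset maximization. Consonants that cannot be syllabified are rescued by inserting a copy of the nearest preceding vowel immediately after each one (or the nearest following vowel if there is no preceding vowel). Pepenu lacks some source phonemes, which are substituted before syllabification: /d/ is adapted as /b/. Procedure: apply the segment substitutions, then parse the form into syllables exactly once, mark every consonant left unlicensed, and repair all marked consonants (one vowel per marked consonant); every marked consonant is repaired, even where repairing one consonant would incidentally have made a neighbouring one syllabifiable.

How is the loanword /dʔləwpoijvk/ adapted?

bəʔləwpoijviki

Substitution: /d/ → /b/, giving /bʔləwpoijvk/.
Under (C)(C)V(C), the unsyllabifiable consonants are /b/, /v/, /k/ (at most one coda consonant is licensed; onsets may contain at most 2 consonants).
Each unlicensed consonant becomes the onset of a new syllable: /b/ → /bə/, /v/ → /vi/, /k/ → /ki/.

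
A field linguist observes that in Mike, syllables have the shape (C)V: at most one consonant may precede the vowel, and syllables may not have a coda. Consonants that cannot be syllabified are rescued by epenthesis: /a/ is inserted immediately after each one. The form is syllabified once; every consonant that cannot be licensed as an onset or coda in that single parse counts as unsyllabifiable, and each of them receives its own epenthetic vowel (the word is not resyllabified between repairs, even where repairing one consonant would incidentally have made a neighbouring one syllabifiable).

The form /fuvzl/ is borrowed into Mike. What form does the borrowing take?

Syllabifying with onset maximization leaves /v/, /z/, /l/ stranded (no codas are permitted; onsets are limited to one consonant).
Inserting the epenthetic vowel yields /v/ → /va/, /z/ → /za/, /l/ → /la/.

fuvazala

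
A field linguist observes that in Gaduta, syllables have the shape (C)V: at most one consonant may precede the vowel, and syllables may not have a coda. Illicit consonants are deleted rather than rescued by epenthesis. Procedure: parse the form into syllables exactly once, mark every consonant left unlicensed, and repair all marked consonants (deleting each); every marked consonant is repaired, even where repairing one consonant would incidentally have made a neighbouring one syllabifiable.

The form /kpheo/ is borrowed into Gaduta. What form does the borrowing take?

The consonants /k/, /p/ cannot be parsed into a legal (C)V syllable (no codas are permitted; onsets are limited to one consonant).
Deleting the stranded consonants removes /k/, /p/.

heo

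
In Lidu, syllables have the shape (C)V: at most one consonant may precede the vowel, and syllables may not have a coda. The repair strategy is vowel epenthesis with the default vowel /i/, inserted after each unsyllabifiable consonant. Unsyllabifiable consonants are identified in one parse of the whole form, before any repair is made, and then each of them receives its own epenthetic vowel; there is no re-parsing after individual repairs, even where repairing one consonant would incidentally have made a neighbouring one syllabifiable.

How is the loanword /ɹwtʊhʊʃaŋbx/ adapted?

ɹiwitʊhʊʃaŋibixi

Syllabifying with onset maximization leaves /ɹ/, /w/, /ŋ/, /b/, /x/ stranded (no codas are permitted; onsets are limited to one consonant).
Epenthesis after each stranded consonant: /ɹ/ → /ɹi/, /w/ → /wi/, /ŋ/ → /ŋi/, /b/ → /bi/, /x/ → /xi/.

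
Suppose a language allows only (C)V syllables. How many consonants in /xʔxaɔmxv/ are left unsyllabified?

Under (C)V, the unsyllabifiable consonants are /x/, /ʔ/, /m/, /x/, /v/ (no codas are permitted; onsets are limited to one consonant).

5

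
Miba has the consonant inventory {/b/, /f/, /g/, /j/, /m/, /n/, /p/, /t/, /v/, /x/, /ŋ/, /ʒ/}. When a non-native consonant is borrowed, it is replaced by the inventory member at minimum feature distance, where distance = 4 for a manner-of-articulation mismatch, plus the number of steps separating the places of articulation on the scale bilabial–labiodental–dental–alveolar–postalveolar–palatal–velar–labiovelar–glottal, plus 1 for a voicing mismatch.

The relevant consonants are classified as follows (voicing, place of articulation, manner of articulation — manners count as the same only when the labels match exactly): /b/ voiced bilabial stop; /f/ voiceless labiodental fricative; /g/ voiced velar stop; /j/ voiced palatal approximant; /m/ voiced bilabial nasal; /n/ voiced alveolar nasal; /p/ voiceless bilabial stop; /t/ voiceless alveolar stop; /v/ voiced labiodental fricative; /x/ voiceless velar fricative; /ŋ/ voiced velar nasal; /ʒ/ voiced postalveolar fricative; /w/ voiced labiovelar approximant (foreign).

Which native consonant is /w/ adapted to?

j

/j/ is closest: same manner (approximant), place distance 2 (labiovelar→palatal), same voicing; total 2. Next closest is /g/ at distance 5.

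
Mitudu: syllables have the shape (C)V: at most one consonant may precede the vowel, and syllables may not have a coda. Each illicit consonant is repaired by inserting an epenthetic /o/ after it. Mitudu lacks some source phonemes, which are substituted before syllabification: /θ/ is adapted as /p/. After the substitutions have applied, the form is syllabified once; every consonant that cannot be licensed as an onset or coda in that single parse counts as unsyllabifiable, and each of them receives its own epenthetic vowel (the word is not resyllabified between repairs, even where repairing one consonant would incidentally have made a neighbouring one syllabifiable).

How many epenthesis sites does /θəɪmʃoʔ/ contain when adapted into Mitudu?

2

After substitution the input is /pəɪmʃoʔ/.
The unsyllabifiable consonants are /m/, /ʔ/; each receives one epenthetic vowel.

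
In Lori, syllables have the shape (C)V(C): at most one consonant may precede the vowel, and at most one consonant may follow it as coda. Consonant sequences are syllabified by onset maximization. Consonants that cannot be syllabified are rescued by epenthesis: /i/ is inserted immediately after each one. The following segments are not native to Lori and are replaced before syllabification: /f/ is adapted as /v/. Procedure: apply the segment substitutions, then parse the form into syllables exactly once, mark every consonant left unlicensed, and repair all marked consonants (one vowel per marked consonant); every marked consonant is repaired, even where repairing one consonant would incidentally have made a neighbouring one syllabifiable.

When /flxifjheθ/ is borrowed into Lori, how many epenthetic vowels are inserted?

After substitution the input is /vlxivjheθ/.
The unsyllabifiable consonants are /v/, /l/, /j/; each receives one epenthetic vowel.

3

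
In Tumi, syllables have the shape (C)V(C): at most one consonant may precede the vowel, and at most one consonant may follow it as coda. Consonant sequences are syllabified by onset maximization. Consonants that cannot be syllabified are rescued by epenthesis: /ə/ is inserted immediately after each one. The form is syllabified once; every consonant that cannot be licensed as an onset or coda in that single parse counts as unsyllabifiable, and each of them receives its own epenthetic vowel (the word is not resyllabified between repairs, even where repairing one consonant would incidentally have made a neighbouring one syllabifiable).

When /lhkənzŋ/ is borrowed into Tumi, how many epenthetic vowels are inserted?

The unsyllabifiable consonants are /l/, /h/, /z/, /ŋ/; each receives one epenthetic vowel.

4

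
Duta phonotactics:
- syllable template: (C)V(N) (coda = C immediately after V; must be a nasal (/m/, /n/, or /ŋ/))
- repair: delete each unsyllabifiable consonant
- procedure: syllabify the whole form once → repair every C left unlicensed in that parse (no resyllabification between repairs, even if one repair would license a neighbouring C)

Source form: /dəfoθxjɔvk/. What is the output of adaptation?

dəfojɔ

Syllabifying with onset maximization leaves /θ/, /x/, /v/, /k/ stranded (only a nasal (/m/, /n/, or /ŋ/) is licensed in coda position; onsets are limited to one consonant).
Each unlicensed consonant is deleted: /θ/, /x/, /v/, /k/.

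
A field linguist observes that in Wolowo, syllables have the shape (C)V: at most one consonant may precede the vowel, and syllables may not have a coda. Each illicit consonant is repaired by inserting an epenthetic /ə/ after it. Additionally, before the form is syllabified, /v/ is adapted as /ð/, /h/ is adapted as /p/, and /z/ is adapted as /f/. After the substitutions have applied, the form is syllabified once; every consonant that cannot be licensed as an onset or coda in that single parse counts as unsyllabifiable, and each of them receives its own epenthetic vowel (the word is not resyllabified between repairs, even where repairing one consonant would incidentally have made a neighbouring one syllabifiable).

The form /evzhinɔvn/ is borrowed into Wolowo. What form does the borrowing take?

eðəfəpinɔðənə

Substitution: /v/ → /ð/, /z/ → /f/, /h/ → /p/, giving /eðfpinɔðn/.
Syllabifying with onset maximization leaves /ð/, /f/, /ð/, /n/ stranded (no codas are permitted; onsets are limited to one consonant).
Inserting the epenthetic vowel yields /ð/ → /ðə/, /f/ → /fə/, /ð/ → /ðə/, /n/ → /nə/.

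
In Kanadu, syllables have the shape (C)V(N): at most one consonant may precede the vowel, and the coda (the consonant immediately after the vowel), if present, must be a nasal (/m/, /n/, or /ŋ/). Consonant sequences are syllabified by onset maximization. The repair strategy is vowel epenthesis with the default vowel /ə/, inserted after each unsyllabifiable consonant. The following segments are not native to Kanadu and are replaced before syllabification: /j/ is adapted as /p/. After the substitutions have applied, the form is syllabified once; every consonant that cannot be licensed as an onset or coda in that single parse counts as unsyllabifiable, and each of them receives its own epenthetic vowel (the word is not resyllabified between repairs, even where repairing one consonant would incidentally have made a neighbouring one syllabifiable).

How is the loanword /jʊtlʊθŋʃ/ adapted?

pʊtəlʊθəŋəʃə

Substitution: /j/ → /p/, giving /pʊtlʊθŋʃ/.
Under (C)V(N), the unsyllabifiable consonants are /t/, /θ/, /ŋ/, /ʃ/ (only a nasal (/m/, /n/, or /ŋ/) is licensed in coda position; onsets are limited to one consonant).
Each unlicensed consonant becomes the onset of a new syllable: /t/ → /tə/, /θ/ → /θə/, /ŋ/ → /ŋə/, /ʃ/ → /ʃə/.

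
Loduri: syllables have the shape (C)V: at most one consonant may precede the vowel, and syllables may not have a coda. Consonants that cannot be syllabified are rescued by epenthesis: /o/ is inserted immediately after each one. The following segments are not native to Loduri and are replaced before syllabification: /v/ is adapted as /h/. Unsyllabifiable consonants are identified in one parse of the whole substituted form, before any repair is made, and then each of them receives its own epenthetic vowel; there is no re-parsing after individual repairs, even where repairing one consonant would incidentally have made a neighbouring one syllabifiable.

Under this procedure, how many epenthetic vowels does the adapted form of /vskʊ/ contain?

2

After substitution the input is /hskʊ/.
The unsyllabifiable consonants are /h/, /s/; each receives one epenthetic vowel.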